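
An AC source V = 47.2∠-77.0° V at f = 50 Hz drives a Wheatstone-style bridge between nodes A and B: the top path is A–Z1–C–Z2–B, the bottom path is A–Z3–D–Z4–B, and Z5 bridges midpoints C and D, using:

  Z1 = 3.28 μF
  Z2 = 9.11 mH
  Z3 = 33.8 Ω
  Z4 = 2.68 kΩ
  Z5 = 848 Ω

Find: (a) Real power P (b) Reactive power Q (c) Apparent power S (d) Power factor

Step 1 — Angular frequency: ω = 2π·f = 2π·50 = 314.2 rad/s.
Step 2 — Component impedances:
  Z1: Z = 1/(jωC) = -j/(ω·C) = 0 - j970.5 Ω
  Z2: Z = jωL = j·314.2·0.00911 = 0 + j2.862 Ω
  Z3: Z = R = 33.8 Ω
  Z4: Z = R = 2680 Ω
  Z5: Z = R = 848 Ω
Step 3 — Bridge requires nodal analysis (the Z5 bridge couples midpoints C and D, so the two paths cannot be reduced to a simple series/parallel combination). Setting node B to ground and injecting 1 A at node A, the 3-node admittance system at A, C, D solves to V_A = Z_AB = 455.1 - j316.3 Ω = 554.2∠-34.8° Ω.
Step 4 — Source phasor: V = 47.2∠-77.0° V = 10.62 - j45.99 V.
Step 5 — Current: I = V / Z = 0.0631 - j0.0572 A = 0.08517∠-42.2° A.
Step 6 — Complex power: S = V·I* = 3.301 - j2.294 VA.
Step 7 — Real power: P = Re(S) = 3.301 W.
Step 8 — Reactive power: Q = Im(S) = -2.294 VAR.
Step 9 — Apparent power: |S| = 4.02 VA.
Step 10 — Power factor: PF = P/|S| = 0.8211 (leading).

(a) P = 3.301 W  (b) Q = -2.294 VAR  (c) S = 4.02 VA  (d) PF = 0.8211 (leading)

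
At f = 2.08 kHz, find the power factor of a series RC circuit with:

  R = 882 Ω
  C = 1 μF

Step 1 — Angular frequency: ω = 2π·f = 2π·2080 = 1.307e+04 rad/s.
Step 2 — Component impedances:
  R: Z = R = 882 Ω
  C: Z = 1/(jωC) = -j/(ω·C) = 0 - j76.52 Ω
Step 3 — Series combination: Z_total = R + C = 882 - j76.52 Ω = 885.3∠-5.0° Ω.
Step 4 — Power factor: PF = cos(φ) = Re(Z)/|Z| = 882/885.3 = 0.9963.
Step 5 — Type: Im(Z) = -76.52 ⇒ leading (phase φ = -5.0°).

PF = 0.9963 (leading, φ = -5.0°)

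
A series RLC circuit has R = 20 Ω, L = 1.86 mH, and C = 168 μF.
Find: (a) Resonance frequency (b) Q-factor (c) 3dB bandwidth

Step 1 — Resonance condition Im(Z)=0 gives ω₀ = 1/√(LC).
Step 2 — ω₀ = 1/√(0.00186·0.000168) = 1789 rad/s.
Step 3 — f₀ = ω₀/(2π) = 284.7 Hz.
Step 4 — Series Q: Q = ω₀L/R = 1789·0.00186/20 = 0.1664.
Step 5 — 3dB bandwidth: Δω = ω₀/Q = 1.075e+04 rad/s; BW = Δω/(2π) = 1711 Hz.

(a) f₀ = 284.7 Hz  (b) Q = 0.1664  (c) BW = 1711 Hz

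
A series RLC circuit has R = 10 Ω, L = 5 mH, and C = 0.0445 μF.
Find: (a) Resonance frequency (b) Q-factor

Step 1 — Resonance condition Im(Z)=0 gives ω₀ = 1/√(LC).
Step 2 — ω₀ = 1/√(0.005·4.45e-08) = 6.704e+04 rad/s.
Step 3 — f₀ = ω₀/(2π) = 1.067e+04 Hz.
Step 4 — Series Q: Q = ω₀L/R = 6.704e+04·0.005/10 = 33.52.

(a) f₀ = 1.067e+04 Hz  (b) Q = 33.52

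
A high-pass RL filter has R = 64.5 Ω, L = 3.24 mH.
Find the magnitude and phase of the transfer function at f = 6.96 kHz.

Step 1 — Angular frequency: ω = 2π·6960 = 4.373e+04 rad/s.
Step 2 — Transfer function: H(jω) = jωL/(R + jωL).
Step 3 — Numerator jωL = j·141.7; denominator R + jωL = 64.5 + j141.7.
Step 4 — H = 0.8283 + j0.3771.
Step 5 — Magnitude: |H| = 0.9101 (-0.8 dB); phase: φ = 24.5°.

|H| = 0.9101 (-0.8 dB), φ = 24.5°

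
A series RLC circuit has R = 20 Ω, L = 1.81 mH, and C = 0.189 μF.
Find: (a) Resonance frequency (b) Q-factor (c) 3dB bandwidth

Step 1 — Resonance condition Im(Z)=0 gives ω₀ = 1/√(LC).
Step 2 — ω₀ = 1/√(0.00181·1.89e-07) = 5.407e+04 rad/s.
Step 3 — f₀ = ω₀/(2π) = 8605 Hz.
Step 4 — Series Q: Q = ω₀L/R = 5.407e+04·0.00181/20 = 4.893.
Step 5 — 3dB bandwidth: Δω = ω₀/Q = 1.105e+04 rad/s; BW = Δω/(2π) = 1759 Hz.

(a) f₀ = 8605 Hz  (b) Q = 4.893  (c) BW = 1759 Hz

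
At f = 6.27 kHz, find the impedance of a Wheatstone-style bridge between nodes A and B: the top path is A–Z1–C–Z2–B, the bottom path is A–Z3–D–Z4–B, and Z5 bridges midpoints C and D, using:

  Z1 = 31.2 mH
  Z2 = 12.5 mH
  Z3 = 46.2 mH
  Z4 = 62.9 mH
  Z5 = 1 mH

Step 1 — Angular frequency: ω = 2π·f = 2π·6270 = 3.94e+04 rad/s.
Step 2 — Component impedances:
  Z1: Z = jωL = j·3.94e+04·0.0312 = 0 + j1229 Ω
  Z2: Z = jωL = j·3.94e+04·0.0125 = 0 + j492.4 Ω
  Z3: Z = jωL = j·3.94e+04·0.0462 = 0 + j1820 Ω
  Z4: Z = jωL = j·3.94e+04·0.0629 = 0 + j2478 Ω
  Z5: Z = jωL = j·3.94e+04·0.001 = 0 + j39.4 Ω
Step 3 — Bridge requires nodal analysis (the Z5 bridge couples midpoints C and D, so the two paths cannot be reduced to a simple series/parallel combination). Setting node B to ground and injecting 1 A at node A, the 3-node admittance system at A, C, D solves to V_A = Z_AB = 0 + j1147 Ω = 1147∠90.0° Ω.

Z = 0 + j1147 Ω = 1147∠90.0° Ω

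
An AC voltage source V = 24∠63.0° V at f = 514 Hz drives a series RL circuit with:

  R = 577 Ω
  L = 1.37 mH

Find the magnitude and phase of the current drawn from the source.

Step 1 — Angular frequency: ω = 2π·f = 2π·514 = 3230 rad/s.
Step 2 — Component impedances:
  R: Z = R = 577 Ω
  L: Z = jωL = j·3230·0.00137 = 0 + j4.424 Ω
Step 3 — Series combination: Z_total = R + L = 577 + j4.424 Ω = 577∠0.4° Ω.
Step 4 — Source phasor: V = 24∠63.0° V = 10.9 + j21.38 V.
Step 5 — Ohm's law: I = V / Z_total = (10.9 + j21.38) / (577 + j4.424) = 0.01917 + j0.03691 A.
Step 6 — Convert to polar: |I| = 0.04159 A, ∠I = 62.6°.

I = 0.04159∠62.6° A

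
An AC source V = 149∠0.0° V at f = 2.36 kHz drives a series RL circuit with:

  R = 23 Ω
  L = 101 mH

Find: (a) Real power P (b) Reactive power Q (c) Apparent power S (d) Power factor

Step 1 — Angular frequency: ω = 2π·f = 2π·2360 = 1.483e+04 rad/s.
Step 2 — Component impedances:
  R: Z = R = 23 Ω
  L: Z = jωL = j·1.483e+04·0.101 = 0 + j1498 Ω
Step 3 — Series combination: Z_total = R + L = 23 + j1498 Ω = 1498∠89.1° Ω.
Step 4 — Source phasor: V = 149∠0.0° V = 149 V.
Step 5 — Current: I = V / Z = 0.001528 - j0.09947 A = 0.09948∠-89.1° A.
Step 6 — Complex power: S = V·I* = 0.2276 + j14.82 VA.
Step 7 — Real power: P = Re(S) = 0.2276 W.
Step 8 — Reactive power: Q = Im(S) = 14.82 VAR.
Step 9 — Apparent power: |S| = 14.82 VA.
Step 10 — Power factor: PF = P/|S| = 0.01536 (lagging).

(a) P = 0.2276 W  (b) Q = 14.82 VAR  (c) S = 14.82 VA  (d) PF = 0.01536 (lagging)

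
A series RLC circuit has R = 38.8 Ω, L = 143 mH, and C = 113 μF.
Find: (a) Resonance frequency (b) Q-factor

Step 1 — Resonance condition Im(Z)=0 gives ω₀ = 1/√(LC).
Step 2 — ω₀ = 1/√(0.143·0.000113) = 248.8 rad/s.
Step 3 — f₀ = ω₀/(2π) = 39.59 Hz.
Step 4 — Series Q: Q = ω₀L/R = 248.8·0.143/38.8 = 0.9168.

(a) f₀ = 39.59 Hz  (b) Q = 0.9168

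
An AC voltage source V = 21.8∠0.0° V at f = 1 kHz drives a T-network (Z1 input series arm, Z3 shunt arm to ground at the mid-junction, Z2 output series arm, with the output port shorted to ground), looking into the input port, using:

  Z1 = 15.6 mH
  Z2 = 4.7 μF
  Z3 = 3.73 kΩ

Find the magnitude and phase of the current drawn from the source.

Step 1 — Angular frequency: ω = 2π·f = 2π·1000 = 6283 rad/s.
Step 2 — Component impedances:
  Z1: Z = jωL = j·6283·0.0156 = 0 + j98.02 Ω
  Z2: Z = 1/(jωC) = -j/(ω·C) = 0 - j33.86 Ω
  Z3: Z = R = 3730 Ω
Step 3 — With the output port shorted to ground, the output series arm Z2 runs from the junction to ground; the shunt arm Z3 also runs from the junction to ground. They appear in parallel: Z3 || Z2 = 0.3074 - j33.86 Ω.
Step 4 — Series with input arm Z1: Z_in = Z1 + (Z3 || Z2) = 0.3074 + j64.16 Ω = 64.16∠89.7° Ω.
Step 5 — Source phasor: V = 21.8∠0.0° V = 21.8 V.
Step 6 — Ohm's law: I = V / Z_total = (21.8) / (0.3074 + j64.16) = 0.001628 - j0.3398 A.
Step 7 — Convert to polar: |I| = 0.3398 A, ∠I = -89.7°.

I = 0.3398∠-89.7° A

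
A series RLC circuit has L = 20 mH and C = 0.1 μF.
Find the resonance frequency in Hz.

Step 1 — Resonance condition Im(Z)=0 gives ω₀ = 1/√(LC).
Step 2 — ω₀ = 1/√(0.02·1e-07) = 2.236e+04 rad/s.
Step 3 — f₀ = ω₀/(2π) = 3559 Hz.

f₀ = 3559 Hz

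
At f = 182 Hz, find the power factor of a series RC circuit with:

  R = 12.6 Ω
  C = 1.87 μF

Step 1 — Angular frequency: ω = 2π·f = 2π·182 = 1144 rad/s.
Step 2 — Component impedances:
  R: Z = R = 12.6 Ω
  C: Z = 1/(jωC) = -j/(ω·C) = 0 - j467.6 Ω
Step 3 — Series combination: Z_total = R + C = 12.6 - j467.6 Ω = 467.8∠-88.5° Ω.
Step 4 — Power factor: PF = cos(φ) = Re(Z)/|Z| = 12.6/467.8 = 0.02693.
Step 5 — Type: Im(Z) = -467.6 ⇒ leading (phase φ = -88.5°).

PF = 0.02693 (leading, φ = -88.5°)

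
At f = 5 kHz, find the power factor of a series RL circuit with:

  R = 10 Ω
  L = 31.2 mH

Step 1 — Angular frequency: ω = 2π·f = 2π·5000 = 3.142e+04 rad/s.
Step 2 — Component impedances:
  R: Z = R = 10 Ω
  L: Z = jωL = j·3.142e+04·0.0312 = 0 + j980.2 Ω
Step 3 — Series combination: Z_total = R + L = 10 + j980.2 Ω = 980.2∠89.4° Ω.
Step 4 — Power factor: PF = cos(φ) = Re(Z)/|Z| = 10/980.2 = 0.0102.
Step 5 — Type: Im(Z) = 980.2 ⇒ lagging (phase φ = 89.4°).

PF = 0.0102 (lagging, φ = 89.4°)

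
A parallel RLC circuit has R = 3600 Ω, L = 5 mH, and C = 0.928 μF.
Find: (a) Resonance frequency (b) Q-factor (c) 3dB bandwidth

Step 1 — Resonance: ω₀ = 1/√(LC) = 1/√(0.005·9.28e-07) = 1.468e+04 rad/s.
Step 2 — f₀ = ω₀/(2π) = 2336 Hz.
Step 3 — Parallel Q: Q = R/(ω₀L) = 3600/(1.468e+04·0.005) = 49.04.
Step 4 — Bandwidth: Δω = ω₀/Q = 299.3 rad/s; BW = Δω/(2π) = 47.64 Hz.

(a) f₀ = 2336 Hz  (b) Q = 49.04  (c) BW = 47.64 Hz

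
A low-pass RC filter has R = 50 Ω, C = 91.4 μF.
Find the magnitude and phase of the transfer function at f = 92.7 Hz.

Step 1 — Angular frequency: ω = 2π·92.7 = 582.5 rad/s.
Step 2 — Transfer function: H(jω) = 1/(1 + jωRC).
Step 3 — Denominator: 1 + jωRC = 1 + j·582.5·50·9.14e-05 = 1 + j2.662.
Step 4 — H = 0.1237 - j0.3292.
Step 5 — Magnitude: |H| = 0.3517 (-9.1 dB); phase: φ = -69.4°.

|H| = 0.3517 (-9.1 dB), φ = -69.4°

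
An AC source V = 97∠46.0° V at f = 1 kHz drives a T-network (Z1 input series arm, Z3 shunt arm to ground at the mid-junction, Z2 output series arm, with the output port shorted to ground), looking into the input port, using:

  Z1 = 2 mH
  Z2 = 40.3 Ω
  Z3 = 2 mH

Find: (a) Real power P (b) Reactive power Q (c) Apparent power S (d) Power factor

Step 1 — Angular frequency: ω = 2π·f = 2π·1000 = 6283 rad/s.
Step 2 — Component impedances:
  Z1: Z = jωL = j·6283·0.002 = 0 + j12.57 Ω
  Z2: Z = R = 40.3 Ω
  Z3: Z = jωL = j·6283·0.002 = 0 + j12.57 Ω
Step 3 — With the output port shorted to ground, the output series arm Z2 runs from the junction to ground; the shunt arm Z3 also runs from the junction to ground. They appear in parallel: Z3 || Z2 = 3.571 + j11.45 Ω.
Step 4 — Series with input arm Z1: Z_in = Z1 + (Z3 || Z2) = 3.571 + j24.02 Ω = 24.28∠81.5° Ω.
Step 5 — Source phasor: V = 97∠46.0° V = 67.38 + j69.78 V.
Step 6 — Current: I = V / Z = 3.25 - j2.322 A = 3.995∠-35.5° A.
Step 7 — Complex power: S = V·I* = 56.98 + j383.3 VA.
Step 8 — Real power: P = Re(S) = 56.98 W.
Step 9 — Reactive power: Q = Im(S) = 383.3 VAR.
Step 10 — Apparent power: |S| = 387.5 VA.
Step 11 — Power factor: PF = P/|S| = 0.1471 (lagging).

(a) P = 56.98 W  (b) Q = 383.3 VAR  (c) S = 387.5 VA  (d) PF = 0.1471 (lagging)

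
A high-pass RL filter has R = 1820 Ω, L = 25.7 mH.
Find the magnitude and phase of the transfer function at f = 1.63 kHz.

Step 1 — Angular frequency: ω = 2π·1630 = 1.024e+04 rad/s.
Step 2 — Transfer function: H(jω) = jωL/(R + jωL).
Step 3 — Numerator jωL = j·263.2; denominator R + jωL = 1820 + j263.2.
Step 4 — H = 0.02049 + j0.1417.
Step 5 — Magnitude: |H| = 0.1431 (-16.9 dB); phase: φ = 81.8°.

|H| = 0.1431 (-16.9 dB), φ = 81.8°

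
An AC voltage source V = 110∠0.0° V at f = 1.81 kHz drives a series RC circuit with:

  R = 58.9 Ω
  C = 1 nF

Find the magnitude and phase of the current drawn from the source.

Step 1 — Angular frequency: ω = 2π·f = 2π·1810 = 1.137e+04 rad/s.
Step 2 — Component impedances:
  R: Z = R = 58.9 Ω
  C: Z = 1/(jωC) = -j/(ω·C) = 0 - j8.793e+04 Ω
Step 3 — Series combination: Z_total = R + C = 58.9 - j8.793e+04 Ω = 8.793e+04∠-90.0° Ω.
Step 4 — Source phasor: V = 110∠0.0° V = 110 V.
Step 5 — Ohm's law: I = V / Z_total = (110) / (58.9 - j8.793e+04) = 8.38e-07 + j0.001251 A.
Step 6 — Convert to polar: |I| = 0.001251 A, ∠I = 90.0°.

I = 0.001251∠90.0° A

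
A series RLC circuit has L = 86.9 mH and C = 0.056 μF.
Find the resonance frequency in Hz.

Step 1 — Resonance condition Im(Z)=0 gives ω₀ = 1/√(LC).
Step 2 — ω₀ = 1/√(0.0869·5.6e-08) = 1.433e+04 rad/s.
Step 3 — f₀ = ω₀/(2π) = 2281 Hz.

f₀ = 2281 Hz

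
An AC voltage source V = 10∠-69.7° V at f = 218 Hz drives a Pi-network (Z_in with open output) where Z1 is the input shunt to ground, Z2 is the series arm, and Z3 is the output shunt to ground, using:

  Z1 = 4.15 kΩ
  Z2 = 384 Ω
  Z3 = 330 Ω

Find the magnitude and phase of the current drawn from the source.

Step 1 — Angular frequency: ω = 2π·f = 2π·218 = 1370 rad/s.
Step 2 — Component impedances:
  Z1: Z = R = 4150 Ω
  Z2: Z = R = 384 Ω
  Z3: Z = R = 330 Ω
Step 3 — With open output, the series arm Z2 and the output shunt Z3 appear in series to ground: Z2 + Z3 = 714 Ω.
Step 4 — Parallel with input shunt Z1: Z_in = Z1 || (Z2 + Z3) = 609.2 Ω = 609.2∠0.0° Ω.
Step 5 — Source phasor: V = 10∠-69.7° V = 3.469 - j9.379 V.
Step 6 — Ohm's law: I = V / Z_total = (3.469 - j9.379) / (609.2) = 0.005695 - j0.0154 A.
Step 7 — Convert to polar: |I| = 0.01642 A, ∠I = -69.7°.

I = 0.01642∠-69.7° A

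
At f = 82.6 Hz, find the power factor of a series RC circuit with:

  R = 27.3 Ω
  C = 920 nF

Step 1 — Angular frequency: ω = 2π·f = 2π·82.6 = 519 rad/s.
Step 2 — Component impedances:
  R: Z = R = 27.3 Ω
  C: Z = 1/(jωC) = -j/(ω·C) = 0 - j2094 Ω
Step 3 — Series combination: Z_total = R + C = 27.3 - j2094 Ω = 2095∠-89.3° Ω.
Step 4 — Power factor: PF = cos(φ) = Re(Z)/|Z| = 27.3/2095 = 0.01303.
Step 5 — Type: Im(Z) = -2094 ⇒ leading (phase φ = -89.3°).

PF = 0.01303 (leading, φ = -89.3°)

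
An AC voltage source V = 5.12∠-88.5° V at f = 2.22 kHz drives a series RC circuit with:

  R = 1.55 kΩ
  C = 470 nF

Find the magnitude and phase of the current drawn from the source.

Step 1 — Angular frequency: ω = 2π·f = 2π·2220 = 1.395e+04 rad/s.
Step 2 — Component impedances:
  R: Z = R = 1550 Ω
  C: Z = 1/(jωC) = -j/(ω·C) = 0 - j152.5 Ω
Step 3 — Series combination: Z_total = R + C = 1550 - j152.5 Ω = 1557∠-5.6° Ω.
Step 4 — Source phasor: V = 5.12∠-88.5° V = 0.134 - j5.118 V.
Step 5 — Ohm's law: I = V / Z_total = (0.134 - j5.118) / (1550 - j152.5) = 0.0004075 - j0.003262 A.
Step 6 — Convert to polar: |I| = 0.003287 A, ∠I = -82.9°.

I = 0.003287∠-82.9° A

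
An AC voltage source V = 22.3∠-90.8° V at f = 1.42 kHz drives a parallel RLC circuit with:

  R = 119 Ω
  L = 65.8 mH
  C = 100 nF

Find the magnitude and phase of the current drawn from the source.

Step 1 — Angular frequency: ω = 2π·f = 2π·1420 = 8922 rad/s.
Step 2 — Component impedances:
  R: Z = R = 119 Ω
  L: Z = jωL = j·8922·0.0658 = 0 + j587.1 Ω
  C: Z = 1/(jωC) = -j/(ω·C) = 0 - j1121 Ω
Step 3 — Parallel combination: 1/Z_total = 1/R + 1/L + 1/C; Z_total = 117.9 + j11.38 Ω = 118.4∠5.5° Ω.
Step 4 — Source phasor: V = 22.3∠-90.8° V = -0.3114 - j22.3 V.
Step 5 — Ohm's law: I = V / Z_total = (-0.3114 - j22.3) / (117.9 + j11.38) = -0.0207 - j0.1871 A.
Step 6 — Convert to polar: |I| = 0.1883 A, ∠I = -96.3°.

I = 0.1883∠-96.3° A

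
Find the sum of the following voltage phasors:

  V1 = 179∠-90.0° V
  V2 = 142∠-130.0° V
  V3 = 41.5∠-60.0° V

Step 1 — Convert each phasor to rectangular form:
  V1 = 179·(cos(-90.0°) + j·sin(-90.0°)) = 0 - j179 V
  V2 = 142·(cos(-130.0°) + j·sin(-130.0°)) = -91.28 - j108.8 V
  V3 = 41.5·(cos(-60.0°) + j·sin(-60.0°)) = 20.75 - j35.94 V
Step 2 — Sum components: V_total = -70.53 - j323.7 V.
Step 3 — Convert to polar: |V_total| = 331.3 V, ∠V_total = -102.3°.

V_total = 331.3∠-102.3° V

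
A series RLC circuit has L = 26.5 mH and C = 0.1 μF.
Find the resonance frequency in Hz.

Step 1 — Resonance condition Im(Z)=0 gives ω₀ = 1/√(LC).
Step 2 — ω₀ = 1/√(0.0265·1e-07) = 1.943e+04 rad/s.
Step 3 — f₀ = ω₀/(2π) = 3092 Hz.

f₀ = 3092 Hz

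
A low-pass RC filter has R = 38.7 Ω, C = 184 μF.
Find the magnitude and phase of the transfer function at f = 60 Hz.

Step 1 — Angular frequency: ω = 2π·60 = 377 rad/s.
Step 2 — Transfer function: H(jω) = 1/(1 + jωRC).
Step 3 — Denominator: 1 + jωRC = 1 + j·377·38.7·0.000184 = 1 + j2.684.
Step 4 — H = 0.1219 - j0.3271.
Step 5 — Magnitude: |H| = 0.3491 (-9.1 dB); phase: φ = -69.6°.

|H| = 0.3491 (-9.1 dB), φ = -69.6°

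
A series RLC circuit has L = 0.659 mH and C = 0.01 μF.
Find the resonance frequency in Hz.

Step 1 — Resonance condition Im(Z)=0 gives ω₀ = 1/√(LC).
Step 2 — ω₀ = 1/√(0.000659·1e-08) = 3.895e+05 rad/s.
Step 3 — f₀ = ω₀/(2π) = 6.2e+04 Hz.

f₀ = 6.2e+04 Hz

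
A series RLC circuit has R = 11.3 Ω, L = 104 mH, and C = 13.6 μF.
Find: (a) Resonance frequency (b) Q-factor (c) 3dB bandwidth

Step 1 — Resonance: ω₀ = 1/√(LC) = 1/√(0.104·1.36e-05) = 840.8 rad/s.
Step 2 — f₀ = ω₀/(2π) = 133.8 Hz.
Step 3 — Series Q: Q = ω₀L/R = 840.8·0.104/11.3 = 7.739.
Step 4 — Bandwidth: Δω = ω₀/Q = 108.7 rad/s; BW = Δω/(2π) = 17.29 Hz.

(a) f₀ = 133.8 Hz  (b) Q = 7.739  (c) BW = 17.29 Hz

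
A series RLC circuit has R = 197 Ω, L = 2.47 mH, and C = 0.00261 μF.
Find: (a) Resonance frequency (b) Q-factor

Step 1 — Resonance condition Im(Z)=0 gives ω₀ = 1/√(LC).
Step 2 — ω₀ = 1/√(0.00247·2.61e-09) = 3.939e+05 rad/s.
Step 3 — f₀ = ω₀/(2π) = 6.268e+04 Hz.
Step 4 — Series Q: Q = ω₀L/R = 3.939e+05·0.00247/197 = 4.938.

(a) f₀ = 6.268e+04 Hz  (b) Q = 4.938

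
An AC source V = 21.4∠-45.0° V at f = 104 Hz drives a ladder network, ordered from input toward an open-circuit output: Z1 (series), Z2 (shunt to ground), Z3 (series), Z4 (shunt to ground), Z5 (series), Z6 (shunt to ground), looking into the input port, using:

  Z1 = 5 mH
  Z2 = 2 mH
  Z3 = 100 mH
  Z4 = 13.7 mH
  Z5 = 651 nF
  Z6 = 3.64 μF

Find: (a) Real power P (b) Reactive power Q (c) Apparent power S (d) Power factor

Step 1 — Angular frequency: ω = 2π·f = 2π·104 = 653.5 rad/s.
Step 2 — Component impedances:
  Z1: Z = jωL = j·653.5·0.005 = 0 + j3.267 Ω
  Z2: Z = jωL = j·653.5·0.002 = 0 + j1.307 Ω
  Z3: Z = jωL = j·653.5·0.1 = 0 + j65.35 Ω
  Z4: Z = jωL = j·653.5·0.0137 = 0 + j8.952 Ω
  Z5: Z = 1/(jωC) = -j/(ω·C) = 0 - j2351 Ω
  Z6: Z = 1/(jωC) = -j/(ω·C) = 0 - j420.4 Ω
Step 3 — Ladder network (open output): work backward from the far end, alternating series and parallel combinations. Z_in = 0 + j4.552 Ω = 4.552∠90.0° Ω.
Step 4 — Source phasor: V = 21.4∠-45.0° V = 15.13 - j15.13 V.
Step 5 — Current: I = V / Z = -3.325 - j3.325 A = 4.702∠-135.0° A.
Step 6 — Complex power: S = V·I* = 0 + j100.6 VA.
Step 7 — Real power: P = Re(S) = 0 W.
Step 8 — Reactive power: Q = Im(S) = 100.6 VAR.
Step 9 — Apparent power: |S| = 100.6 VA.
Step 10 — Power factor: PF = P/|S| = 0 (lagging).

(a) P = 0 W  (b) Q = 100.6 VAR  (c) S = 100.6 VA  (d) PF = 0 (lagging)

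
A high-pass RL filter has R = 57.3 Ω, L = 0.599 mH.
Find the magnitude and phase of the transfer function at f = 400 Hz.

Step 1 — Angular frequency: ω = 2π·400 = 2513 rad/s.
Step 2 — Transfer function: H(jω) = jωL/(R + jωL).
Step 3 — Numerator jωL = j·1.505; denominator R + jωL = 57.3 + j1.505.
Step 4 — H = 0.0006898 + j0.02626.
Step 5 — Magnitude: |H| = 0.02626 (-31.6 dB); phase: φ = 88.5°.

|H| = 0.02626 (-31.6 dB), φ = 88.5°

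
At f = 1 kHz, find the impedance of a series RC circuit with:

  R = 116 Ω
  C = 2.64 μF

Step 1 — Angular frequency: ω = 2π·f = 2π·1000 = 6283 rad/s.
Step 2 — Component impedances:
  R: Z = R = 116 Ω
  C: Z = 1/(jωC) = -j/(ω·C) = 0 - j60.29 Ω
Step 3 — Series combination: Z_total = R + C = 116 - j60.29 Ω = 130.7∠-27.5° Ω.

Z = 116 - j60.29 Ω = 130.7∠-27.5° Ω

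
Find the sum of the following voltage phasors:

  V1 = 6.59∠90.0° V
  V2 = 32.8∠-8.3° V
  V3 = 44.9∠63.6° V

Step 1 — Convert each phasor to rectangular form:
  V1 = 6.59·(cos(90.0°) + j·sin(90.0°)) = 0 + j6.59 V
  V2 = 32.8·(cos(-8.3°) + j·sin(-8.3°)) = 32.46 - j4.735 V
  V3 = 44.9·(cos(63.6°) + j·sin(63.6°)) = 19.96 + j40.22 V
Step 2 — Sum components: V_total = 52.42 + j42.07 V.
Step 3 — Convert to polar: |V_total| = 67.22 V, ∠V_total = 38.8°.

V_total = 67.22∠38.8° V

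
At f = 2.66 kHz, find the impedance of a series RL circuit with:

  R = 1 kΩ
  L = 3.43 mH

Step 1 — Angular frequency: ω = 2π·f = 2π·2660 = 1.671e+04 rad/s.
Step 2 — Component impedances:
  R: Z = R = 1000 Ω
  L: Z = jωL = j·1.671e+04·0.00343 = 0 + j57.33 Ω
Step 3 — Series combination: Z_total = R + L = 1000 + j57.33 Ω = 1002∠3.3° Ω.

Z = 1000 + j57.33 Ω = 1002∠3.3° Ω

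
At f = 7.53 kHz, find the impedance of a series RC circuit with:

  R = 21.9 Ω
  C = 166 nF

Step 1 — Angular frequency: ω = 2π·f = 2π·7530 = 4.731e+04 rad/s.
Step 2 — Component impedances:
  R: Z = R = 21.9 Ω
  C: Z = 1/(jωC) = -j/(ω·C) = 0 - j127.3 Ω
Step 3 — Series combination: Z_total = R + C = 21.9 - j127.3 Ω = 129.2∠-80.2° Ω.

Z = 21.9 - j127.3 Ω = 129.2∠-80.2° Ω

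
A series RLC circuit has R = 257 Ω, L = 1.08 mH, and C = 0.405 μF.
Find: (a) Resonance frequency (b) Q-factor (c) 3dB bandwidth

Step 1 — Resonance: ω₀ = 1/√(LC) = 1/√(0.00108·4.05e-07) = 4.781e+04 rad/s.
Step 2 — f₀ = ω₀/(2π) = 7610 Hz.
Step 3 — Series Q: Q = ω₀L/R = 4.781e+04·0.00108/257 = 0.2009.
Step 4 — Bandwidth: Δω = ω₀/Q = 2.38e+05 rad/s; BW = Δω/(2π) = 3.787e+04 Hz.

(a) f₀ = 7610 Hz  (b) Q = 0.2009  (c) BW = 3.787e+04 Hz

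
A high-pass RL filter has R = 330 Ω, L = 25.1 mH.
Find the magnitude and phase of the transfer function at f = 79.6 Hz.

Step 1 — Angular frequency: ω = 2π·79.6 = 500.1 rad/s.
Step 2 — Transfer function: H(jω) = jωL/(R + jωL).
Step 3 — Numerator jωL = j·12.55; denominator R + jωL = 330 + j12.55.
Step 4 — H = 0.001445 + j0.03799.
Step 5 — Magnitude: |H| = 0.03801 (-28.4 dB); phase: φ = 87.8°.

|H| = 0.03801 (-28.4 dB), φ = 87.8°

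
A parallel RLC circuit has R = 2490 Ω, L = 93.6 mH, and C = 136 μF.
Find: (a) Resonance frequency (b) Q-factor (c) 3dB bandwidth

Step 1 — Resonance: ω₀ = 1/√(LC) = 1/√(0.0936·0.000136) = 280.3 rad/s.
Step 2 — f₀ = ω₀/(2π) = 44.61 Hz.
Step 3 — Parallel Q: Q = R/(ω₀L) = 2490/(280.3·0.0936) = 94.91.
Step 4 — Bandwidth: Δω = ω₀/Q = 2.953 rad/s; BW = Δω/(2π) = 0.47 Hz.

(a) f₀ = 44.61 Hz  (b) Q = 94.91  (c) BW = 0.47 Hz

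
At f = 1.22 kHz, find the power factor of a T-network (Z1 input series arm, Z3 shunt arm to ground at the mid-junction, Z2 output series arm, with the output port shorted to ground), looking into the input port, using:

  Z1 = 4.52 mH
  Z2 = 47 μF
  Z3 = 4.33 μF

Step 1 — Angular frequency: ω = 2π·f = 2π·1220 = 7665 rad/s.
Step 2 — Component impedances:
  Z1: Z = jωL = j·7665·0.00452 = 0 + j34.65 Ω
  Z2: Z = 1/(jωC) = -j/(ω·C) = 0 - j2.776 Ω
  Z3: Z = 1/(jωC) = -j/(ω·C) = 0 - j30.13 Ω
Step 3 — With the output port shorted to ground, the output series arm Z2 runs from the junction to ground; the shunt arm Z3 also runs from the junction to ground. They appear in parallel: Z3 || Z2 = 0 - j2.541 Ω.
Step 4 — Series with input arm Z1: Z_in = Z1 + (Z3 || Z2) = 0 + j32.11 Ω = 32.11∠90.0° Ω.
Step 5 — Power factor: PF = cos(φ) = Re(Z)/|Z| = 0/32.11 = 0.
Step 6 — Type: Im(Z) = 32.11 ⇒ lagging (phase φ = 90.0°).

PF = 0 (lagging, φ = 90.0°)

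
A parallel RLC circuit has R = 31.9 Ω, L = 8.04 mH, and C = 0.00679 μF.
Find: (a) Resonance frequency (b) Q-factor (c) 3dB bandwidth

Step 1 — Resonance: ω₀ = 1/√(LC) = 1/√(0.00804·6.79e-09) = 1.353e+05 rad/s.
Step 2 — f₀ = ω₀/(2π) = 2.154e+04 Hz.
Step 3 — Parallel Q: Q = R/(ω₀L) = 31.9/(1.353e+05·0.00804) = 0.02932.
Step 4 — Bandwidth: Δω = ω₀/Q = 4.617e+06 rad/s; BW = Δω/(2π) = 7.348e+05 Hz.

(a) f₀ = 2.154e+04 Hz  (b) Q = 0.02932  (c) BW = 7.348e+05 Hz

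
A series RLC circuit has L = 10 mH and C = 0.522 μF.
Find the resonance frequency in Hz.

Step 1 — Resonance condition Im(Z)=0 gives ω₀ = 1/√(LC).
Step 2 — ω₀ = 1/√(0.01·5.22e-07) = 1.384e+04 rad/s.
Step 3 — f₀ = ω₀/(2π) = 2203 Hz.

f₀ = 2203 Hz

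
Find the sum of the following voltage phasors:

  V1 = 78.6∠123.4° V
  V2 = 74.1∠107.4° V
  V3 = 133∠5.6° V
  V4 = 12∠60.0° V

Step 1 — Convert each phasor to rectangular form:
  V1 = 78.6·(cos(123.4°) + j·sin(123.4°)) = -43.27 + j65.62 V
  V2 = 74.1·(cos(107.4°) + j·sin(107.4°)) = -22.16 + j70.71 V
  V3 = 133·(cos(5.6°) + j·sin(5.6°)) = 132.4 + j12.98 V
  V4 = 12·(cos(60.0°) + j·sin(60.0°)) = 6 + j10.39 V
Step 2 — Sum components: V_total = 72.94 + j159.7 V.
Step 3 — Convert to polar: |V_total| = 175.6 V, ∠V_total = 65.5°.

V_total = 175.6∠65.5° V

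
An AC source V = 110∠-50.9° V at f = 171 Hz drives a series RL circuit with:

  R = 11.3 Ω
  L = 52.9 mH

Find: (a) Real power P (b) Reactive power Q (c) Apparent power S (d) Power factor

Step 1 — Angular frequency: ω = 2π·f = 2π·171 = 1074 rad/s.
Step 2 — Component impedances:
  R: Z = R = 11.3 Ω
  L: Z = jωL = j·1074·0.0529 = 0 + j56.84 Ω
Step 3 — Series combination: Z_total = R + L = 11.3 + j56.84 Ω = 57.95∠78.8° Ω.
Step 4 — Source phasor: V = 110∠-50.9° V = 69.37 - j85.37 V.
Step 5 — Current: I = V / Z = -1.211 - j1.461 A = 1.898∠-129.7° A.
Step 6 — Complex power: S = V·I* = 40.72 + j204.8 VA.
Step 7 — Real power: P = Re(S) = 40.72 W.
Step 8 — Reactive power: Q = Im(S) = 204.8 VAR.
Step 9 — Apparent power: |S| = 208.8 VA.
Step 10 — Power factor: PF = P/|S| = 0.195 (lagging).

(a) P = 40.72 W  (b) Q = 204.8 VAR  (c) S = 208.8 VA  (d) PF = 0.195 (lagging)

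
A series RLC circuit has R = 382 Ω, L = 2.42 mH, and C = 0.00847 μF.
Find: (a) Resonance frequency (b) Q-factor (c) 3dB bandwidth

Step 1 — Resonance: ω₀ = 1/√(LC) = 1/√(0.00242·8.47e-09) = 2.209e+05 rad/s.
Step 2 — f₀ = ω₀/(2π) = 3.515e+04 Hz.
Step 3 — Series Q: Q = ω₀L/R = 2.209e+05·0.00242/382 = 1.399.
Step 4 — Bandwidth: Δω = ω₀/Q = 1.579e+05 rad/s; BW = Δω/(2π) = 2.512e+04 Hz.

(a) f₀ = 3.515e+04 Hz  (b) Q = 1.399  (c) BW = 2.512e+04 Hz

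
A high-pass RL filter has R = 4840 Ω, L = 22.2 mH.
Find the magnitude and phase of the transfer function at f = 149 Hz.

Step 1 — Angular frequency: ω = 2π·149 = 936.2 rad/s.
Step 2 — Transfer function: H(jω) = jωL/(R + jωL).
Step 3 — Numerator jωL = j·20.78; denominator R + jωL = 4840 + j20.78.
Step 4 — H = 1.844e-05 + j0.004294.
Step 5 — Magnitude: |H| = 0.004294 (-47.3 dB); phase: φ = 89.8°.

|H| = 0.004294 (-47.3 dB), φ = 89.8°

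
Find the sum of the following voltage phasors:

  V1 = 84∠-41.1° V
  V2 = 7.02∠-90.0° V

Step 1 — Convert each phasor to rectangular form:
  V1 = 84·(cos(-41.1°) + j·sin(-41.1°)) = 63.3 - j55.22 V
  V2 = 7.02·(cos(-90.0°) + j·sin(-90.0°)) = 0 - j7.02 V
Step 2 — Sum components: V_total = 63.3 - j62.24 V.
Step 3 — Convert to polar: |V_total| = 88.77 V, ∠V_total = -44.5°.

V_total = 88.77∠-44.5° V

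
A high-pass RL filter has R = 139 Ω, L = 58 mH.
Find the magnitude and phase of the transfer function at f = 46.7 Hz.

Step 1 — Angular frequency: ω = 2π·46.7 = 293.4 rad/s.
Step 2 — Transfer function: H(jω) = jωL/(R + jωL).
Step 3 — Numerator jωL = j·17.02; denominator R + jωL = 139 + j17.02.
Step 4 — H = 0.01477 + j0.1206.
Step 5 — Magnitude: |H| = 0.1215 (-18.3 dB); phase: φ = 83.0°.

|H| = 0.1215 (-18.3 dB), φ = 83.0°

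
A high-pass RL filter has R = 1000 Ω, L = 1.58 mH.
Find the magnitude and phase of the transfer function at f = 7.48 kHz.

Step 1 — Angular frequency: ω = 2π·7480 = 4.7e+04 rad/s.
Step 2 — Transfer function: H(jω) = jωL/(R + jωL).
Step 3 — Numerator jωL = j·74.26; denominator R + jωL = 1000 + j74.26.
Step 4 — H = 0.005484 + j0.07385.
Step 5 — Magnitude: |H| = 0.07405 (-22.6 dB); phase: φ = 85.8°.

|H| = 0.07405 (-22.6 dB), φ = 85.8°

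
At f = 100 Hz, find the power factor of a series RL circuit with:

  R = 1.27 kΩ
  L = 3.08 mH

Step 1 — Angular frequency: ω = 2π·f = 2π·100 = 628.3 rad/s.
Step 2 — Component impedances:
  R: Z = R = 1270 Ω
  L: Z = jωL = j·628.3·0.00308 = 0 + j1.935 Ω
Step 3 — Series combination: Z_total = R + L = 1270 + j1.935 Ω = 1270∠0.1° Ω.
Step 4 — Power factor: PF = cos(φ) = Re(Z)/|Z| = 1270/1270 = 1.
Step 5 — Type: Im(Z) = 1.935 ⇒ lagging (phase φ = 0.1°).

PF = 1 (lagging, φ = 0.1°)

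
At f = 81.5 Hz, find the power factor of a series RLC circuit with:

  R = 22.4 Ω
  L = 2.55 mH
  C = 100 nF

Step 1 — Angular frequency: ω = 2π·f = 2π·81.5 = 512.1 rad/s.
Step 2 — Component impedances:
  R: Z = R = 22.4 Ω
  L: Z = jωL = j·512.1·0.00255 = 0 + j1.306 Ω
  C: Z = 1/(jωC) = -j/(ω·C) = 0 - j1.953e+04 Ω
Step 3 — Series combination: Z_total = R + L + C = 22.4 - j1.953e+04 Ω = 1.953e+04∠-89.9° Ω.
Step 4 — Power factor: PF = cos(φ) = Re(Z)/|Z| = 22.4/1.953e+04 = 0.001147.
Step 5 — Type: Im(Z) = -1.953e+04 ⇒ leading (phase φ = -89.9°).

PF = 0.001147 (leading, φ = -89.9°)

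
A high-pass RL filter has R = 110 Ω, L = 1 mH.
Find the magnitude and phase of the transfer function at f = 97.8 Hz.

Step 1 — Angular frequency: ω = 2π·97.8 = 614.5 rad/s.
Step 2 — Transfer function: H(jω) = jωL/(R + jωL).
Step 3 — Numerator jωL = j·0.6145; denominator R + jωL = 110 + j0.6145.
Step 4 — H = 3.121e-05 + j0.005586.
Step 5 — Magnitude: |H| = 0.005586 (-45.1 dB); phase: φ = 89.7°.

|H| = 0.005586 (-45.1 dB), φ = 89.7°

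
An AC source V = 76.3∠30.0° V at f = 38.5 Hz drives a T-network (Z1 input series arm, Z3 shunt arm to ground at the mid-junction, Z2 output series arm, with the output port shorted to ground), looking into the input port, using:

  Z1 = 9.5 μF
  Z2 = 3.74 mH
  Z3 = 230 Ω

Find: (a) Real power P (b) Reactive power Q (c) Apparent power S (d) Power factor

Step 1 — Angular frequency: ω = 2π·f = 2π·38.5 = 241.9 rad/s.
Step 2 — Component impedances:
  Z1: Z = 1/(jωC) = -j/(ω·C) = 0 - j435.1 Ω
  Z2: Z = jωL = j·241.9·0.00374 = 0 + j0.9047 Ω
  Z3: Z = R = 230 Ω
Step 3 — With the output port shorted to ground, the output series arm Z2 runs from the junction to ground; the shunt arm Z3 also runs from the junction to ground. They appear in parallel: Z3 || Z2 = 0.003559 + j0.9047 Ω.
Step 4 — Series with input arm Z1: Z_in = Z1 + (Z3 || Z2) = 0.003559 - j434.2 Ω = 434.2∠-90.0° Ω.
Step 5 — Source phasor: V = 76.3∠30.0° V = 66.08 + j38.15 V.
Step 6 — Current: I = V / Z = -0.08785 + j0.1522 A = 0.1757∠120.0° A.
Step 7 — Complex power: S = V·I* = 0.0001099 - j13.41 VA.
Step 8 — Real power: P = Re(S) = 0.0001099 W.
Step 9 — Reactive power: Q = Im(S) = -13.41 VAR.
Step 10 — Apparent power: |S| = 13.41 VA.
Step 11 — Power factor: PF = P/|S| = 8.195e-06 (leading).

(a) P = 0.0001099 W  (b) Q = -13.41 VAR  (c) S = 13.41 VA  (d) PF = 8.195e-06 (leading)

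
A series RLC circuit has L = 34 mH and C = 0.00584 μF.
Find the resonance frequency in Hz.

Step 1 — Resonance condition Im(Z)=0 gives ω₀ = 1/√(LC).
Step 2 — ω₀ = 1/√(0.034·5.84e-09) = 7.097e+04 rad/s.
Step 3 — f₀ = ω₀/(2π) = 1.129e+04 Hz.

f₀ = 1.129e+04 Hz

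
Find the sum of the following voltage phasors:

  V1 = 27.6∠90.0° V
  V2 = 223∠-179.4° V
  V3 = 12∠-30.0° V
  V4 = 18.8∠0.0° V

Step 1 — Convert each phasor to rectangular form:
  V1 = 27.6·(cos(90.0°) + j·sin(90.0°)) = 0 + j27.6 V
  V2 = 223·(cos(-179.4°) + j·sin(-179.4°)) = -223 - j2.335 V
  V3 = 12·(cos(-30.0°) + j·sin(-30.0°)) = 10.39 - j6 V
  V4 = 18.8·(cos(0.0°) + j·sin(0.0°)) = 18.8 V
Step 2 — Sum components: V_total = -193.8 + j19.26 V.
Step 3 — Convert to polar: |V_total| = 194.8 V, ∠V_total = 174.3°.

V_total = 194.8∠174.3° V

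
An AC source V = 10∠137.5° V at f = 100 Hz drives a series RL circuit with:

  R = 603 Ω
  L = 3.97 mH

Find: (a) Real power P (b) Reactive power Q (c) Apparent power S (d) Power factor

Step 1 — Angular frequency: ω = 2π·f = 2π·100 = 628.3 rad/s.
Step 2 — Component impedances:
  R: Z = R = 603 Ω
  L: Z = jωL = j·628.3·0.00397 = 0 + j2.494 Ω
Step 3 — Series combination: Z_total = R + L = 603 + j2.494 Ω = 603∠0.2° Ω.
Step 4 — Source phasor: V = 10∠137.5° V = -7.373 + j6.756 V.
Step 5 — Current: I = V / Z = -0.01218 + j0.01125 A = 0.01658∠137.3° A.
Step 6 — Complex power: S = V·I* = 0.1658 + j0.000686 VA.
Step 7 — Real power: P = Re(S) = 0.1658 W.
Step 8 — Reactive power: Q = Im(S) = 0.000686 VAR.
Step 9 — Apparent power: |S| = 0.1658 VA.
Step 10 — Power factor: PF = P/|S| = 1 (lagging).

(a) P = 0.1658 W  (b) Q = 0.000686 VAR  (c) S = 0.1658 VA  (d) PF = 1 (lagging)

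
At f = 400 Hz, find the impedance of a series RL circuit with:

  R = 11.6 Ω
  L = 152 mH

Step 1 — Angular frequency: ω = 2π·f = 2π·400 = 2513 rad/s.
Step 2 — Component impedances:
  R: Z = R = 11.6 Ω
  L: Z = jωL = j·2513·0.152 = 0 + j382 Ω
Step 3 — Series combination: Z_total = R + L = 11.6 + j382 Ω = 382.2∠88.3° Ω.

Z = 11.6 + j382 Ω = 382.2∠88.3° Ω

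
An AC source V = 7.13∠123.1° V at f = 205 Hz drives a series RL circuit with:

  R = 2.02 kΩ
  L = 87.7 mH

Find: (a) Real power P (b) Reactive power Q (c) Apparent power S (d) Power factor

Step 1 — Angular frequency: ω = 2π·f = 2π·205 = 1288 rad/s.
Step 2 — Component impedances:
  R: Z = R = 2020 Ω
  L: Z = jωL = j·1288·0.0877 = 0 + j113 Ω
Step 3 — Series combination: Z_total = R + L = 2020 + j113 Ω = 2023∠3.2° Ω.
Step 4 — Source phasor: V = 7.13∠123.1° V = -3.894 + j5.973 V.
Step 5 — Current: I = V / Z = -0.001757 + j0.003055 A = 0.003524∠119.9° A.
Step 6 — Complex power: S = V·I* = 0.02509 + j0.001403 VA.
Step 7 — Real power: P = Re(S) = 0.02509 W.
Step 8 — Reactive power: Q = Im(S) = 0.001403 VAR.
Step 9 — Apparent power: |S| = 0.02513 VA.
Step 10 — Power factor: PF = P/|S| = 0.9984 (lagging).

(a) P = 0.02509 W  (b) Q = 0.001403 VAR  (c) S = 0.02513 VA  (d) PF = 0.9984 (lagging)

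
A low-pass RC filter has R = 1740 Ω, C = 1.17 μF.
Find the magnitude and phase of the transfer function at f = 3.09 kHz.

Step 1 — Angular frequency: ω = 2π·3090 = 1.942e+04 rad/s.
Step 2 — Transfer function: H(jω) = 1/(1 + jωRC).
Step 3 — Denominator: 1 + jωRC = 1 + j·1.942e+04·1740·1.17e-06 = 1 + j39.53.
Step 4 — H = 0.0006397 - j0.02528.
Step 5 — Magnitude: |H| = 0.02529 (-31.9 dB); phase: φ = -88.6°.

|H| = 0.02529 (-31.9 dB), φ = -88.6°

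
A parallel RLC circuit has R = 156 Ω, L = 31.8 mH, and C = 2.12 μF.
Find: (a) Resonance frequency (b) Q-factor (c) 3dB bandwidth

Step 1 — Resonance: ω₀ = 1/√(LC) = 1/√(0.0318·2.12e-06) = 3851 rad/s.
Step 2 — f₀ = ω₀/(2π) = 613 Hz.
Step 3 — Parallel Q: Q = R/(ω₀L) = 156/(3851·0.0318) = 1.274.
Step 4 — Bandwidth: Δω = ω₀/Q = 3024 rad/s; BW = Δω/(2π) = 481.2 Hz.

(a) f₀ = 613 Hz  (b) Q = 1.274  (c) BW = 481.2 Hz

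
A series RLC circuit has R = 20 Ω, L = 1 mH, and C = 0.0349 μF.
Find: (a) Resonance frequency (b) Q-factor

Step 1 — Resonance condition Im(Z)=0 gives ω₀ = 1/√(LC).
Step 2 — ω₀ = 1/√(0.001·3.49e-08) = 1.693e+05 rad/s.
Step 3 — f₀ = ω₀/(2π) = 2.694e+04 Hz.
Step 4 — Series Q: Q = ω₀L/R = 1.693e+05·0.001/20 = 8.464.

(a) f₀ = 2.694e+04 Hz  (b) Q = 8.464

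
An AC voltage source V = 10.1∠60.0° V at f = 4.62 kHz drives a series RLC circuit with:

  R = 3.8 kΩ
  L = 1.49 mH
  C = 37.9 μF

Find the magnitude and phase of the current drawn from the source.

Step 1 — Angular frequency: ω = 2π·f = 2π·4620 = 2.903e+04 rad/s.
Step 2 — Component impedances:
  R: Z = R = 3800 Ω
  L: Z = jωL = j·2.903e+04·0.00149 = 0 + j43.25 Ω
  C: Z = 1/(jωC) = -j/(ω·C) = 0 - j0.9089 Ω
Step 3 — Series combination: Z_total = R + L + C = 3800 + j42.34 Ω = 3800∠0.6° Ω.
Step 4 — Source phasor: V = 10.1∠60.0° V = 5.05 + j8.747 V.
Step 5 — Ohm's law: I = V / Z_total = (5.05 + j8.747) / (3800 + j42.34) = 0.001354 + j0.002287 A.
Step 6 — Convert to polar: |I| = 0.002658 A, ∠I = 59.4°.

I = 0.002658∠59.4° A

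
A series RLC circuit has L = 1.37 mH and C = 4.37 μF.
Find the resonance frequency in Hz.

Step 1 — Resonance condition Im(Z)=0 gives ω₀ = 1/√(LC).
Step 2 — ω₀ = 1/√(0.00137·4.37e-06) = 1.292e+04 rad/s.
Step 3 — f₀ = ω₀/(2π) = 2057 Hz.

f₀ = 2057 Hz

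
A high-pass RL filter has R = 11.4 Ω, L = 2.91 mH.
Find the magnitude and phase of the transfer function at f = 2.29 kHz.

Step 1 — Angular frequency: ω = 2π·2290 = 1.439e+04 rad/s.
Step 2 — Transfer function: H(jω) = jωL/(R + jωL).
Step 3 — Numerator jωL = j·41.87; denominator R + jωL = 11.4 + j41.87.
Step 4 — H = 0.931 + j0.2535.
Step 5 — Magnitude: |H| = 0.9649 (-0.3 dB); phase: φ = 15.2°.

|H| = 0.9649 (-0.3 dB), φ = 15.2°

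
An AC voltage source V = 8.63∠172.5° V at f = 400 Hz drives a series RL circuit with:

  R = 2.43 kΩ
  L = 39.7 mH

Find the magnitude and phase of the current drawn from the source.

Step 1 — Angular frequency: ω = 2π·f = 2π·400 = 2513 rad/s.
Step 2 — Component impedances:
  R: Z = R = 2430 Ω
  L: Z = jωL = j·2513·0.0397 = 0 + j99.78 Ω
Step 3 — Series combination: Z_total = R + L = 2430 + j99.78 Ω = 2432∠2.4° Ω.
Step 4 — Source phasor: V = 8.63∠172.5° V = -8.556 + j1.126 V.
Step 5 — Ohm's law: I = V / Z_total = (-8.556 + j1.126) / (2430 + j99.78) = -0.003496 + j0.0006071 A.
Step 6 — Convert to polar: |I| = 0.003548 A, ∠I = 170.1°.

I = 0.003548∠170.1° A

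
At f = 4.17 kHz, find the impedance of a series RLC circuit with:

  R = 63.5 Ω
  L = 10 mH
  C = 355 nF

Step 1 — Angular frequency: ω = 2π·f = 2π·4170 = 2.62e+04 rad/s.
Step 2 — Component impedances:
  R: Z = R = 63.5 Ω
  L: Z = jωL = j·2.62e+04·0.01 = 0 + j262 Ω
  C: Z = 1/(jωC) = -j/(ω·C) = 0 - j107.5 Ω
Step 3 — Series combination: Z_total = R + L + C = 63.5 + j154.5 Ω = 167∠67.7° Ω.

Z = 63.5 + j154.5 Ω = 167∠67.7° Ω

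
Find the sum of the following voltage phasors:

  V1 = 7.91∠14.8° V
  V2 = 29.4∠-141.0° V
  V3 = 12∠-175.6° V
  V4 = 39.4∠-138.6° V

Step 1 — Convert each phasor to rectangular form:
  V1 = 7.91·(cos(14.8°) + j·sin(14.8°)) = 7.648 + j2.021 V
  V2 = 29.4·(cos(-141.0°) + j·sin(-141.0°)) = -22.85 - j18.5 V
  V3 = 12·(cos(-175.6°) + j·sin(-175.6°)) = -11.96 - j0.9206 V
  V4 = 39.4·(cos(-138.6°) + j·sin(-138.6°)) = -29.55 - j26.06 V
Step 2 — Sum components: V_total = -56.72 - j43.46 V.
Step 3 — Convert to polar: |V_total| = 71.45 V, ∠V_total = -142.5°.

V_total = 71.45∠-142.5° V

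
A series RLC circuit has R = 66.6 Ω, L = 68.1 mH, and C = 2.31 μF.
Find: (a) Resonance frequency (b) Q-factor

Step 1 — Resonance condition Im(Z)=0 gives ω₀ = 1/√(LC).
Step 2 — ω₀ = 1/√(0.0681·2.31e-06) = 2521 rad/s.
Step 3 — f₀ = ω₀/(2π) = 401.3 Hz.
Step 4 — Series Q: Q = ω₀L/R = 2521·0.0681/66.6 = 2.578.

(a) f₀ = 401.3 Hz  (b) Q = 2.578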